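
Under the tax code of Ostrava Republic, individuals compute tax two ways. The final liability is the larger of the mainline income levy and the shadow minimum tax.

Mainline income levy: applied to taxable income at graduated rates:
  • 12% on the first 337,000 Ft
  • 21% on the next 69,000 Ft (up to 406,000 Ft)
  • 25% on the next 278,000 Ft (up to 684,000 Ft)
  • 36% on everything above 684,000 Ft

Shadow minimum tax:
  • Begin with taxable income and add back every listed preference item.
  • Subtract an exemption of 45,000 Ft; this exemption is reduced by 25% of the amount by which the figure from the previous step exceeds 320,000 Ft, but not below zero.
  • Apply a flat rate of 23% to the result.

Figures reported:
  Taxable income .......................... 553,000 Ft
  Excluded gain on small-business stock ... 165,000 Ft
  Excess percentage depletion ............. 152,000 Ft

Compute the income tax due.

200,100 Ft

Shadow minimum tax:
  Adjusted income: 553,000 Ft + 165,000 Ft + 152,000 Ft = 870,000 Ft
  Exemption: 25% × (870,000 Ft − 320,000 Ft) = 137,500 Ft ≥ 45,000 Ft, so the exemption is fully phased out
  Base: 870,000 Ft − 0 Ft = 870,000 Ft
  870,000 Ft × 23% = 200,100 Ft

Mainline income levy:
  337,000 Ft × 12% = 40,440 Ft
  69,000 Ft × 21% = 14,490 Ft
  147,000 Ft × 25% = 36,750 Ft
  → 91,680 Ft

200,100 Ft > 91,680 Ft, so the shadow minimum tax is the binding amount.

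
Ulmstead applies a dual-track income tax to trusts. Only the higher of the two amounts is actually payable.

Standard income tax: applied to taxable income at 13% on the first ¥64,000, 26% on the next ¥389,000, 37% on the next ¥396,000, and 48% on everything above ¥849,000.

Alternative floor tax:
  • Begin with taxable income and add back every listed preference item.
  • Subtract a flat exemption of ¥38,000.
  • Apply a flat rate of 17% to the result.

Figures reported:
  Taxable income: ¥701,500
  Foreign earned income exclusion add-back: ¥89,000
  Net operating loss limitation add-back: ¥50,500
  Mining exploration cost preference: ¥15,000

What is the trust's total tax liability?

Standard income tax:
  ¥64,000 × 13% = ¥8,320
  ¥389,000 × 26% = ¥101,140
  ¥248,500 × 37% = ¥91,945
  → ¥201,405

Alternative floor tax:
  Adjusted income: ¥701,500 + ¥89,000 + ¥50,500 + ¥15,000 = ¥856,000
  Less exemption ¥38,000 → base ¥818,000
  ¥818,000 × 17% = ¥139,060

¥201,405 > ¥139,060, so the standard income tax governs.

¥201,405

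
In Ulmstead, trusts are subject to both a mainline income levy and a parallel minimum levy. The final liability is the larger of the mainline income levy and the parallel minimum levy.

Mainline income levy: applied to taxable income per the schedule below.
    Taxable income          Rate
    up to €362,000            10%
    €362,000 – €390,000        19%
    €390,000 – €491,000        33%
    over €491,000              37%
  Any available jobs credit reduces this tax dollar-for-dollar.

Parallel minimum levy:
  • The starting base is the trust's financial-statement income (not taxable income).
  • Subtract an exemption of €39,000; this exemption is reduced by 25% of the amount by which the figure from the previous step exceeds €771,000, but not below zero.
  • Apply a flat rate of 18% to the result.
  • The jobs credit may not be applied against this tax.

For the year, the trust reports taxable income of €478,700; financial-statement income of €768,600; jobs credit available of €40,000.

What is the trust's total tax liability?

Mainline income levy:
  €362,000 × 10% = €36,200
  €28,000 × 19% = €5,320
  €88,700 × 33% = €29,271
  → €70,791
  Less jobs credit €40,000 → €30,791

Parallel minimum levy:
  Base (financial-statement income): €768,600
  Exemption: €768,600 ≤ €771,000, so full €39,000 applies
  Base: €768,600 − €39,000 = €729,600
  €729,600 × 18% = €131,328

€131,328 > €30,791, so the parallel minimum levy is the binding amount.

€131,328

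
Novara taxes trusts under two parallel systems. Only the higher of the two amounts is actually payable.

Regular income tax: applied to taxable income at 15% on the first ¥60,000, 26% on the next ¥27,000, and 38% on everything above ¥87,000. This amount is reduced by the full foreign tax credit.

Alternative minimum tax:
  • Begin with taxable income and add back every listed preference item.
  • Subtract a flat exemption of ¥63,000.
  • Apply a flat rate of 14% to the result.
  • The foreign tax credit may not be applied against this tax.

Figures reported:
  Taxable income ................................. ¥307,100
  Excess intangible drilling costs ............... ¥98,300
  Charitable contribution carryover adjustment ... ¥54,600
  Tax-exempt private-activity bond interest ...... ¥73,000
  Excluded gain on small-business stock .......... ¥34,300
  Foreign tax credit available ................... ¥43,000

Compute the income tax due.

Regular income tax:
  ¥60,000 × 15% = ¥9,000
  ¥27,000 × 26% = ¥7,020
  ¥220,100 × 38% = ¥83,638
  → ¥99,658
  Less foreign tax credit ¥43,000 → ¥56,658

Alternative minimum tax:
  Adjusted income: ¥307,100 + ¥98,300 + ¥54,600 + ¥73,000 + ¥34,300 = ¥567,300
  Less exemption ¥63,000 → base ¥504,300
  ¥504,300 × 14% = ¥70,602

¥70,602 > ¥56,658, so the alternative minimum tax is the binding amount.

¥70,602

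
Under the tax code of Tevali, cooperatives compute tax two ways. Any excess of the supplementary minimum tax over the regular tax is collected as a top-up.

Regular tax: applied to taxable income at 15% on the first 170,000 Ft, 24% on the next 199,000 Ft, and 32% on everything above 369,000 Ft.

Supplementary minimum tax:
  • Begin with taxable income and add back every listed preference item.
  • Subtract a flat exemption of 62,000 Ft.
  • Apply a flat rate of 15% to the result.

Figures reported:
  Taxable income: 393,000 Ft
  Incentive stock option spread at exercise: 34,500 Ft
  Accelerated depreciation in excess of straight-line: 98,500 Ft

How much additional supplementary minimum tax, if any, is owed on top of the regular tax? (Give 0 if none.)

Regular tax:
  170,000 Ft × 15% = 25,500 Ft
  199,000 Ft × 24% = 47,760 Ft
  24,000 Ft × 32% = 7,680 Ft
  → 80,940 Ft

Supplementary minimum tax:
  Adjusted income: 393,000 Ft + 34,500 Ft + 98,500 Ft = 526,000 Ft
  Less exemption 62,000 Ft → base 464,000 Ft
  464,000 Ft × 15% = 69,600 Ft

69,600 Ft ≤ 80,940 Ft, so no add-on is due.

0 Ft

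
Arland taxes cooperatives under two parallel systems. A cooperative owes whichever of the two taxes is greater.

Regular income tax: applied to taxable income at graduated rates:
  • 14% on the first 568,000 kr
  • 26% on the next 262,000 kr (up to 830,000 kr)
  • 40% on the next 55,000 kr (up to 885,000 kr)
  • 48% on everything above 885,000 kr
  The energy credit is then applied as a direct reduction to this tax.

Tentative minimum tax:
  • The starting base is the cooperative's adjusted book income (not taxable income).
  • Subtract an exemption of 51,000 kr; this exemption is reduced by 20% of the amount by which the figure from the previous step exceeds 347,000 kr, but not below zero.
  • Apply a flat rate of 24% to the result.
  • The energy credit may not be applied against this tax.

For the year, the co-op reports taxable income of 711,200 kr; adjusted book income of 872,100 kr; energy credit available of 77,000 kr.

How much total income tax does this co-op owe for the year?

209,304 kr

Tentative minimum tax:
  Base (adjusted book income): 872,100 kr
  Exemption: 20% × (872,100 kr − 347,000 kr) = 105,020 kr ≥ 51,000 kr, so the exemption is fully phased out
  Base: 872,100 kr − 0 kr = 872,100 kr
  872,100 kr × 24% = 209,304 kr

Regular income tax:
  568,000 kr × 14% = 79,520 kr
  143,200 kr × 26% = 37,232 kr
  → 116,752 kr
  Less energy credit 77,000 kr → 39,752 kr

209,304 kr > 39,752 kr, so the tentative minimum tax is the binding amount.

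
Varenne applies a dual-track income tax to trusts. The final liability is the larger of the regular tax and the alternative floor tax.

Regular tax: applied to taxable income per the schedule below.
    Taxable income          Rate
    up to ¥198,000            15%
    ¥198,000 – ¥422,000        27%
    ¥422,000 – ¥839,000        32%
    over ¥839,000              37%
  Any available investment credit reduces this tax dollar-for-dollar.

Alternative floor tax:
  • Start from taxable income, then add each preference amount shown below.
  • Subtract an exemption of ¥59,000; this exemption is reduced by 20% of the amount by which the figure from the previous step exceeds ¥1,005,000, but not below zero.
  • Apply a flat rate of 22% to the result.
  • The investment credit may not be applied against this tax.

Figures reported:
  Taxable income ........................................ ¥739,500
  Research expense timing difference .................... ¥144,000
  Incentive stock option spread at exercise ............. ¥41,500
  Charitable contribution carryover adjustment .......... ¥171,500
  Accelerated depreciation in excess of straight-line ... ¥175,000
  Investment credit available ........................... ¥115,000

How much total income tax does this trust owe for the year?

¥278,476

Regular tax:
  ¥198,000 × 15% = ¥29,700
  ¥224,000 × 27% = ¥60,480
  ¥317,500 × 32% = ¥101,600
  → ¥191,780
  Less investment credit ¥115,000 → ¥76,780

Alternative floor tax:
  Adjusted income: ¥739,500 + ¥144,000 + ¥41,500 + ¥171,500 + ¥175,000 = ¥1,271,500
  Exemption: ¥59,000 − 20% × (¥1,271,500 − ¥1,005,000) = ¥59,000 − ¥53,300 = ¥5,700
  Base: ¥1,271,500 − ¥5,700 = ¥1,265,800
  ¥1,265,800 × 22% = ¥278,476

¥278,476 > ¥76,780, so the alternative floor tax is the binding amount.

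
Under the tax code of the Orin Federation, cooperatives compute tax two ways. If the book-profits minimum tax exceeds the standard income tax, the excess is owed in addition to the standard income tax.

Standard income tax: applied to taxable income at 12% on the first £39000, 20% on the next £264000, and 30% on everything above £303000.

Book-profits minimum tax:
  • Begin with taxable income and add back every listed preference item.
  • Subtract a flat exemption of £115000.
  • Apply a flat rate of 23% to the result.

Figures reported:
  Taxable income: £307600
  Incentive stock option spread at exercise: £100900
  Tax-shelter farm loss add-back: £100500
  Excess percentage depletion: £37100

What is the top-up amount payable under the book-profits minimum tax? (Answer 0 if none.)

Standard income tax:
  £39000 × 12% = £4680
  £264000 × 20% = £52800
  £4600 × 30% = £1380
  → £58860

Book-profits minimum tax:
  Adjusted income: £307600 + £100900 + £100500 + £37100 = £546100
  Less exemption £115000 → base £431100
  £431100 × 23% = £99153

Excess of book-profits minimum tax over standard income tax: £99153 − £58860 = £40293.

£40293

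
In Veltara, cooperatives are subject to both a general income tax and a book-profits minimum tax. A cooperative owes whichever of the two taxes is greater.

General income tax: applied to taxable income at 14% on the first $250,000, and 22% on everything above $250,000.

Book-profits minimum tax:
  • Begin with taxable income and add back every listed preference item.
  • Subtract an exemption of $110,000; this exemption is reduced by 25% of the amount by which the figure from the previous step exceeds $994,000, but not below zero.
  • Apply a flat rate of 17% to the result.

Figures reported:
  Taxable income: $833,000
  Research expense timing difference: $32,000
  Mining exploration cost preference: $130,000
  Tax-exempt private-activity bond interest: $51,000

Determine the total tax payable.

Book-profits minimum tax:
  Adjusted income: $833,000 + $32,000 + $130,000 + $51,000 = $1,046,000
  Exemption: $110,000 − 25% × ($1,046,000 − $994,000) = $110,000 − $13,000 = $97,000
  Base: $1,046,000 − $97,000 = $949,000
  $949,000 × 17% = $161,330

General income tax:
  $250,000 × 14% = $35,000
  $583,000 × 22% = $128,260
  → $163,260

$163,260 > $161,330, so the general income tax governs.

$163,260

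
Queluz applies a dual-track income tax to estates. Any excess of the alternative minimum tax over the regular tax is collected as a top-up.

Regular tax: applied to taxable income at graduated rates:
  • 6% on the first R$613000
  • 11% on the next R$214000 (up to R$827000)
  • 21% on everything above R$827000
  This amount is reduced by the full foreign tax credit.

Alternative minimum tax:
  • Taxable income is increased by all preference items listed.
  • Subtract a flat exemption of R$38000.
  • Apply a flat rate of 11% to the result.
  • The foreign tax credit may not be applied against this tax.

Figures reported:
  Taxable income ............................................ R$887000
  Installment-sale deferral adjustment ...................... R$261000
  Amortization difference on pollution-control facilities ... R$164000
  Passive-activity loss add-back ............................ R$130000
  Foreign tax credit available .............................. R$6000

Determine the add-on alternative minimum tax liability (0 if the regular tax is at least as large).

Alternative minimum tax:
  Adjusted income: R$887000 + R$261000 + R$164000 + R$130000 = R$1442000
  Less exemption R$38000 → base R$1404000
  R$1404000 × 11% = R$154440

Regular tax:
  R$613000 × 6% = R$36780
  R$214000 × 11% = R$23540
  R$60000 × 21% = R$12600
  → R$72920
  Less foreign tax credit R$6000 → R$66920

Excess of alternative minimum tax over regular tax: R$154440 − R$66920 = R$87520.

R$87520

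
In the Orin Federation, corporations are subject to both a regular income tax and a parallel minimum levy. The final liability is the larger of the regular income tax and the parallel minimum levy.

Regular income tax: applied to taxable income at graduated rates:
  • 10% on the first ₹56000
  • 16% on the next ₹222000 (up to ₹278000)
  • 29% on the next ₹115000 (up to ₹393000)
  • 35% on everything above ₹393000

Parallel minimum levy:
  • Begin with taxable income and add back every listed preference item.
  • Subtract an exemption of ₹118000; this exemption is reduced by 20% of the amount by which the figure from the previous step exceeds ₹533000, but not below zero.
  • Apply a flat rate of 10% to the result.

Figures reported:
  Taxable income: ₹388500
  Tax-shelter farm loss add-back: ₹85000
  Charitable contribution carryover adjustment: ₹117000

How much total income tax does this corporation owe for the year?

Parallel minimum levy:
  Adjusted income: ₹388500 + ₹85000 + ₹117000 = ₹590500
  Exemption: ₹118000 − 20% × (₹590500 − ₹533000) = ₹118000 − ₹11500 = ₹106500
  Base: ₹590500 − ₹106500 = ₹484000
  ₹484000 × 10% = ₹48400

Regular income tax:
  ₹56000 × 10% = ₹5600
  ₹222000 × 16% = ₹35520
  ₹110500 × 29% = ₹32045
  → ₹73165

₹73165 > ₹48400, so the regular income tax governs.

₹73165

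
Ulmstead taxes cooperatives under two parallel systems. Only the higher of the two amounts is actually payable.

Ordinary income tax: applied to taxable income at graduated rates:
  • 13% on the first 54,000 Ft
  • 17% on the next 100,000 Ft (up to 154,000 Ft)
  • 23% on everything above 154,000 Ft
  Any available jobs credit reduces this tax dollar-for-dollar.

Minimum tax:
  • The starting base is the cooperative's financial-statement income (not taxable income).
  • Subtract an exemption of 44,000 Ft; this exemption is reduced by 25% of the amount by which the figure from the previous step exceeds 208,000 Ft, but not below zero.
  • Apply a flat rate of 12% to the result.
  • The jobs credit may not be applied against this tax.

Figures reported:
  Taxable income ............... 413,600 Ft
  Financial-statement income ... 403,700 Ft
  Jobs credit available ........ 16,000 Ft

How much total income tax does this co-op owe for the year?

Ordinary income tax:
  54,000 Ft × 13% = 7,020 Ft
  100,000 Ft × 17% = 17,000 Ft
  259,600 Ft × 23% = 59,708 Ft
  → 83,728 Ft
  Less jobs credit 16,000 Ft → 67,728 Ft

Minimum tax:
  Base (financial-statement income): 403,700 Ft
  Exemption: 25% × (403,700 Ft − 208,000 Ft) = 48,925 Ft ≥ 44,000 Ft, so the exemption is fully phased out
  Base: 403,700 Ft − 0 Ft = 403,700 Ft
  403,700 Ft × 12% = 48,444 Ft

67,728 Ft > 48,444 Ft, so the ordinary income tax governs.

67,728 Ft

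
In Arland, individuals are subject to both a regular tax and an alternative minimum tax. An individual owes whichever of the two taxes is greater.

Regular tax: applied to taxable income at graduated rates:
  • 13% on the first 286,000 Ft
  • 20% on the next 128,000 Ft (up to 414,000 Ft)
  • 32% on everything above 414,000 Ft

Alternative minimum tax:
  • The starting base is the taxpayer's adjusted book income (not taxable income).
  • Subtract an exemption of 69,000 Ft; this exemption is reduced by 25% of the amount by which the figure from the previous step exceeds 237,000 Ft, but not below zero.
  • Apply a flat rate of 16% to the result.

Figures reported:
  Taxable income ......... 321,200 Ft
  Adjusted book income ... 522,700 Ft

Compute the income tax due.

83,632 Ft

Alternative minimum tax:
  Base (adjusted book income): 522,700 Ft
  Exemption: 25% × (522,700 Ft − 237,000 Ft) = 71,425 Ft ≥ 69,000 Ft, so the exemption is fully phased out
  Base: 522,700 Ft − 0 Ft = 522,700 Ft
  522,700 Ft × 16% = 83,632 Ft

Regular tax:
  286,000 Ft × 13% = 37,180 Ft
  35,200 Ft × 20% = 7,040 Ft
  → 44,220 Ft

83,632 Ft > 44,220 Ft, so the alternative minimum tax is the binding amount.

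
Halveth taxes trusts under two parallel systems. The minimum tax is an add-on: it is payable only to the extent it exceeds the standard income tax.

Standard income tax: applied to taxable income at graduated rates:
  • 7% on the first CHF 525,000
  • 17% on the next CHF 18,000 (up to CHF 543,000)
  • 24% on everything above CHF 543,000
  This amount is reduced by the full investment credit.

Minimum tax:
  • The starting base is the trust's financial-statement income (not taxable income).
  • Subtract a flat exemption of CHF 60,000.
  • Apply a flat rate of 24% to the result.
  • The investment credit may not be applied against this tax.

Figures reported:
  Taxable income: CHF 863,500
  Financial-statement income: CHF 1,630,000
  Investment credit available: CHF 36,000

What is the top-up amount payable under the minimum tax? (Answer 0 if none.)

Standard income tax:
  CHF 525,000 × 7% = CHF 36,750
  CHF 18,000 × 17% = CHF 3,060
  CHF 320,500 × 24% = CHF 76,920
  → CHF 116,730
  Less investment credit CHF 36,000 → CHF 80,730

Minimum tax:
  Base (financial-statement income): CHF 1,630,000
  Less exemption CHF 60,000 → base CHF 1,570,000
  CHF 1,570,000 × 24% = CHF 376,800

Excess of minimum tax over standard income tax: CHF 376,800 − CHF 80,730 = CHF 296,070.

CHF 296,070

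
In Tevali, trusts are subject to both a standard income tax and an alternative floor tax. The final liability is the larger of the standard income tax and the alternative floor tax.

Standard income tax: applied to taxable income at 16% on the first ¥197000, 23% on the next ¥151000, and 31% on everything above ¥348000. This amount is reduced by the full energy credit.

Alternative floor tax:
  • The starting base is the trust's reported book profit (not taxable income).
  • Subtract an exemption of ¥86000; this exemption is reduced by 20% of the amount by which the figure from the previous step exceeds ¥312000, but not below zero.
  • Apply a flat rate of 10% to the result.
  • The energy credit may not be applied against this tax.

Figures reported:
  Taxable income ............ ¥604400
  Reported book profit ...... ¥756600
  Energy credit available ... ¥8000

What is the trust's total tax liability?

¥137734

Standard income tax:
  ¥197000 × 16% = ¥31520
  ¥151000 × 23% = ¥34730
  ¥256400 × 31% = ¥79484
  → ¥145734
  Less energy credit ¥8000 → ¥137734

Alternative floor tax:
  Base (reported book profit): ¥756600
  Exemption: 20% × (¥756600 − ¥312000) = ¥88920 ≥ ¥86000, so the exemption is fully phased out
  Base: ¥756600 − ¥0 = ¥756600
  ¥756600 × 10% = ¥75660

¥137734 > ¥75660, so the standard income tax governs.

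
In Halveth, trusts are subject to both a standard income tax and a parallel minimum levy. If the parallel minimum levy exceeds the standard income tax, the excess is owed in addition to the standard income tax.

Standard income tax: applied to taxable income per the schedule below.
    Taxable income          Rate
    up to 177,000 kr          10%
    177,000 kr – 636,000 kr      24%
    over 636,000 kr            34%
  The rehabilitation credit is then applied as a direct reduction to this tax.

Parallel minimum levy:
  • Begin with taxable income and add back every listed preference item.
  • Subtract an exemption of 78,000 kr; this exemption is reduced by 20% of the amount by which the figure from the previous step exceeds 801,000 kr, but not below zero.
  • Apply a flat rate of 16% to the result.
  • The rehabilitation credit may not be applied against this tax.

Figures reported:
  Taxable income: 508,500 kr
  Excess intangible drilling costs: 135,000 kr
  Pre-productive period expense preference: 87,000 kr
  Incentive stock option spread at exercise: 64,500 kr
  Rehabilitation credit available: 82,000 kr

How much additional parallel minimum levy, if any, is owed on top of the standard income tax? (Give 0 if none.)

Parallel minimum levy:
  Adjusted income: 508,500 kr + 135,000 kr + 87,000 kr + 64,500 kr = 795,000 kr
  Exemption: 795,000 kr ≤ 801,000 kr, so full 78,000 kr applies
  Base: 795,000 kr − 78,000 kr = 717,000 kr
  717,000 kr × 16% = 114,720 kr

Standard income tax:
  177,000 kr × 10% = 17,700 kr
  331,500 kr × 24% = 79,560 kr
  → 97,260 kr
  Less rehabilitation credit 82,000 kr → 15,260 kr

Excess of parallel minimum levy over standard income tax: 114,720 kr − 15,260 kr = 99,460 kr.

99,460 kr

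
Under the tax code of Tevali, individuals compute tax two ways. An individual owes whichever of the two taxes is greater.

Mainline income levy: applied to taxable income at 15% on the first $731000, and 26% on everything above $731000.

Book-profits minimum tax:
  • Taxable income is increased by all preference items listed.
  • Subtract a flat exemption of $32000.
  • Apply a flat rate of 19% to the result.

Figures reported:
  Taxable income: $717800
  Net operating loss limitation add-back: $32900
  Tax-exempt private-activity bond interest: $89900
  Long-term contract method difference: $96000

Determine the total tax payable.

$171874

Book-profits minimum tax:
  Adjusted income: $717800 + $32900 + $89900 + $96000 = $936600
  Less exemption $32000 → base $904600
  $904600 × 19% = $171874

Mainline income levy:
  $717800 × 15% = $107670

$171874 > $107670, so the book-profits minimum tax is the binding amount.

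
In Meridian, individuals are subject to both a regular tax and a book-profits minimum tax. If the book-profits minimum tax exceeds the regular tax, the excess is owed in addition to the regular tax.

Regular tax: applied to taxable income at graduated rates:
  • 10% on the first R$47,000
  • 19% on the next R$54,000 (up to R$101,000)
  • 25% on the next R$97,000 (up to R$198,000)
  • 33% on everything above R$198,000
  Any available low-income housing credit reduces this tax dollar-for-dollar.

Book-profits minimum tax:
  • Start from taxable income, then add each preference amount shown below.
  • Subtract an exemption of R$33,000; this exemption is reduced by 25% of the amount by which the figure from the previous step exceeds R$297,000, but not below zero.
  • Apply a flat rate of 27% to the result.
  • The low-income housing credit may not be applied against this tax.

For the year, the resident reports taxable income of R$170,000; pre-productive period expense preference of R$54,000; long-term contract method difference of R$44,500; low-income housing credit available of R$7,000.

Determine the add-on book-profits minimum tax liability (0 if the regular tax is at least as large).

Regular tax:
  R$47,000 × 10% = R$4,700
  R$54,000 × 19% = R$10,260
  R$69,000 × 25% = R$17,250
  → R$32,210
  Less low-income housing credit R$7,000 → R$25,210

Book-profits minimum tax:
  Adjusted income: R$170,000 + R$54,000 + R$44,500 = R$268,500
  Exemption: R$268,500 ≤ R$297,000, so full R$33,000 applies
  Base: R$268,500 − R$33,000 = R$235,500
  R$235,500 × 27% = R$63,585

Excess of book-profits minimum tax over regular tax: R$63,585 − R$25,210 = R$38,375.

R$38,375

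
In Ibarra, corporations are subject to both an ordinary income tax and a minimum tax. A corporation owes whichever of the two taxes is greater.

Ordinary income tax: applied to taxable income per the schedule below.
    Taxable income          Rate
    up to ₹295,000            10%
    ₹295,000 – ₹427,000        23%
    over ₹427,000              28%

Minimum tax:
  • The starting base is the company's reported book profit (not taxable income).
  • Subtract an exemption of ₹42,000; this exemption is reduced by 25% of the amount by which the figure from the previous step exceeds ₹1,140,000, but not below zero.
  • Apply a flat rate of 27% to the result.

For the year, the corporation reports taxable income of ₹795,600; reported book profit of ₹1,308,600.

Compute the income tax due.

₹353,322

Minimum tax:
  Base (reported book profit): ₹1,308,600
  Exemption: 25% × (₹1,308,600 − ₹1,140,000) = ₹42,150 ≥ ₹42,000, so the exemption is fully phased out
  Base: ₹1,308,600 − ₹0 = ₹1,308,600
  ₹1,308,600 × 27% = ₹353,322

Ordinary income tax:
  ₹295,000 × 10% = ₹29,500
  ₹132,000 × 23% = ₹30,360
  ₹368,600 × 28% = ₹103,208
  → ₹163,068

₹353,322 > ₹163,068, so the minimum tax is the binding amount.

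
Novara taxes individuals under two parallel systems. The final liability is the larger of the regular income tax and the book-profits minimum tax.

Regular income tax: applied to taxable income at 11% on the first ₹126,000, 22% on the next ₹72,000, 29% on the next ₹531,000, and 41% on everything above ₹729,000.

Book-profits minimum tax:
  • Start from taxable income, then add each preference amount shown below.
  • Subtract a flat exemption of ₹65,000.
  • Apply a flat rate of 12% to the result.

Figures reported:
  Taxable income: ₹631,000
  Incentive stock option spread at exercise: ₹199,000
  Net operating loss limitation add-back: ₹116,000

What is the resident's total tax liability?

₹155,270

Regular income tax:
  ₹126,000 × 11% = ₹13,860
  ₹72,000 × 22% = ₹15,840
  ₹433,000 × 29% = ₹125,570
  → ₹155,270

Book-profits minimum tax:
  Adjusted income: ₹631,000 + ₹199,000 + ₹116,000 = ₹946,000
  Less exemption ₹65,000 → base ₹881,000
  ₹881,000 × 12% = ₹105,720

₹155,270 > ₹105,720, so the regular income tax governs.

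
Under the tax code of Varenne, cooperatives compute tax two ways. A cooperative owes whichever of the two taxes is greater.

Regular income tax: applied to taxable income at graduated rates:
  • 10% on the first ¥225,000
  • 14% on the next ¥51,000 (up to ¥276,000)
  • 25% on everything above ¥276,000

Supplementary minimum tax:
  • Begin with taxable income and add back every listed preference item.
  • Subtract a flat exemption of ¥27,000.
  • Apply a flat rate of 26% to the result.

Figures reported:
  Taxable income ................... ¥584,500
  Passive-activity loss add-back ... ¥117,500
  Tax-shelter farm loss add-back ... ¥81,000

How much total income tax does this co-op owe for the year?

¥196,560

Supplementary minimum tax:
  Adjusted income: ¥584,500 + ¥117,500 + ¥81,000 = ¥783,000
  Less exemption ¥27,000 → base ¥756,000
  ¥756,000 × 26% = ¥196,560

Regular income tax:
  ¥225,000 × 10% = ¥22,500
  ¥51,000 × 14% = ¥7,140
  ¥308,500 × 25% = ¥77,125
  → ¥106,765

¥196,560 > ¥106,765, so the supplementary minimum tax is the binding amount.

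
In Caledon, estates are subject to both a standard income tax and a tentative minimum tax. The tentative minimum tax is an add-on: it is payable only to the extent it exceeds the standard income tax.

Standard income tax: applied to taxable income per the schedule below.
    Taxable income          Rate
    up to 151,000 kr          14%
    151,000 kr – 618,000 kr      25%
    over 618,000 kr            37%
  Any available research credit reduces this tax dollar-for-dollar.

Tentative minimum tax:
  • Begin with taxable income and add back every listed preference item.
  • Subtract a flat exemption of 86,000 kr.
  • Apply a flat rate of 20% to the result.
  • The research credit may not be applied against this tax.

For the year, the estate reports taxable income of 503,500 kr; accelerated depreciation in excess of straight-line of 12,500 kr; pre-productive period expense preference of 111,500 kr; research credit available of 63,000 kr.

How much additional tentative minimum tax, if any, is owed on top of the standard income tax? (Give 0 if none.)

62,035 kr

Tentative minimum tax:
  Adjusted income: 503,500 kr + 12,500 kr + 111,500 kr = 627,500 kr
  Less exemption 86,000 kr → base 541,500 kr
  541,500 kr × 20% = 108,300 kr

Standard income tax:
  151,000 kr × 14% = 21,140 kr
  352,500 kr × 25% = 88,125 kr
  → 109,265 kr
  Less research credit 63,000 kr → 46,265 kr

Excess of tentative minimum tax over standard income tax: 108,300 kr − 46,265 kr = 62,035 kr.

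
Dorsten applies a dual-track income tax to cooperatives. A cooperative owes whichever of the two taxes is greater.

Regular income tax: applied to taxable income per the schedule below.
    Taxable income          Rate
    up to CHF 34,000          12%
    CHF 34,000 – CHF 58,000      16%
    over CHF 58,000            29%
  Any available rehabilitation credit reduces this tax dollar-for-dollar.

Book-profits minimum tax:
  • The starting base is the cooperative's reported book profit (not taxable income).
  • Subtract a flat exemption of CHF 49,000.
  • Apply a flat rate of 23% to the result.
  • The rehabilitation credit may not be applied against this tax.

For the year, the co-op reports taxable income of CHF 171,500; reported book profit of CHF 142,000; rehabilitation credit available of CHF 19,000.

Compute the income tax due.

Regular income tax:
  CHF 34,000 × 12% = CHF 4,080
  CHF 24,000 × 16% = CHF 3,840
  CHF 113,500 × 29% = CHF 32,915
  → CHF 40,835
  Less rehabilitation credit CHF 19,000 → CHF 21,835

Book-profits minimum tax:
  Base (reported book profit): CHF 142,000
  Less exemption CHF 49,000 → base CHF 93,000
  CHF 93,000 × 23% = CHF 21,390

CHF 21,835 > CHF 21,390, so the regular income tax governs.

CHF 21,835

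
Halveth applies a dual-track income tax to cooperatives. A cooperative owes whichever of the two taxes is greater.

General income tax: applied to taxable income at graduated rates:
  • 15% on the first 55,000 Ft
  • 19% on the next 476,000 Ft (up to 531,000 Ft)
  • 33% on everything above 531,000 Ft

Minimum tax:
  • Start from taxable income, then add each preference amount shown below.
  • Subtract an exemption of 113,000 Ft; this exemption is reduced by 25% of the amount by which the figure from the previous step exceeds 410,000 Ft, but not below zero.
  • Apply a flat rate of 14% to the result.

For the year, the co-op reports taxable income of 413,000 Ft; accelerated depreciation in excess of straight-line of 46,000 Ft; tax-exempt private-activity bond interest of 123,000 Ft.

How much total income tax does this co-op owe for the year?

Minimum tax:
  Adjusted income: 413,000 Ft + 46,000 Ft + 123,000 Ft = 582,000 Ft
  Exemption: 113,000 Ft − 25% × (582,000 Ft − 410,000 Ft) = 113,000 Ft − 43,000 Ft = 70,000 Ft
  Base: 582,000 Ft − 70,000 Ft = 512,000 Ft
  512,000 Ft × 14% = 71,680 Ft

General income tax:
  55,000 Ft × 15% = 8,250 Ft
  358,000 Ft × 19% = 68,020 Ft
  → 76,270 Ft

76,270 Ft > 71,680 Ft, so the general income tax governs.

76,270 Ft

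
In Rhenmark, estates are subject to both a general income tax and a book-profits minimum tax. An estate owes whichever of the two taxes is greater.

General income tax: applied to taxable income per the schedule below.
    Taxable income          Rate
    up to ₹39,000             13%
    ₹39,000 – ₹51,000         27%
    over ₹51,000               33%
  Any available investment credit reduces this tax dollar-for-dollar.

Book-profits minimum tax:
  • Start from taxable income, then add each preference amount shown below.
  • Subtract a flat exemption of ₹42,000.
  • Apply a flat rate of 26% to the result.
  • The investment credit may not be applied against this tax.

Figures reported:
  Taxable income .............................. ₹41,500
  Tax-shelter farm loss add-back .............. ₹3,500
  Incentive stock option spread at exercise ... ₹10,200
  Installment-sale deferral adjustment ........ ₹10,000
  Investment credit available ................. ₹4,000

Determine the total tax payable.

₹6,032

Book-profits minimum tax:
  Adjusted income: ₹41,500 + ₹3,500 + ₹10,200 + ₹10,000 = ₹65,200
  Less exemption ₹42,000 → base ₹23,200
  ₹23,200 × 26% = ₹6,032

General income tax:
  ₹39,000 × 13% = ₹5,070
  ₹2,500 × 27% = ₹675
  → ₹5,745
  Less investment credit ₹4,000 → ₹1,745

₹6,032 > ₹1,745, so the book-profits minimum tax is the binding amount.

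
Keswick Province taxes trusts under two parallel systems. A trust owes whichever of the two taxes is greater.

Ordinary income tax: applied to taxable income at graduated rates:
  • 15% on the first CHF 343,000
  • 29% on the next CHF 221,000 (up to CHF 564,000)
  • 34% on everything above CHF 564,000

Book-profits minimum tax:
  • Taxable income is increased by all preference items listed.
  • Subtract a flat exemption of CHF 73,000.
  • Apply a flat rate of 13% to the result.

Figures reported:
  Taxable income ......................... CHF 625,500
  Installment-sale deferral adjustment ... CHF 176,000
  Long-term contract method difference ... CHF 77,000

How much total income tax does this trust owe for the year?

CHF 136,450

Ordinary income tax:
  CHF 343,000 × 15% = CHF 51,450
  CHF 221,000 × 29% = CHF 64,090
  CHF 61,500 × 34% = CHF 20,910
  → CHF 136,450

Book-profits minimum tax:
  Adjusted income: CHF 625,500 + CHF 176,000 + CHF 77,000 = CHF 878,500
  Less exemption CHF 73,000 → base CHF 805,500
  CHF 805,500 × 13% = CHF 104,715

CHF 136,450 > CHF 104,715, so the ordinary income tax governs.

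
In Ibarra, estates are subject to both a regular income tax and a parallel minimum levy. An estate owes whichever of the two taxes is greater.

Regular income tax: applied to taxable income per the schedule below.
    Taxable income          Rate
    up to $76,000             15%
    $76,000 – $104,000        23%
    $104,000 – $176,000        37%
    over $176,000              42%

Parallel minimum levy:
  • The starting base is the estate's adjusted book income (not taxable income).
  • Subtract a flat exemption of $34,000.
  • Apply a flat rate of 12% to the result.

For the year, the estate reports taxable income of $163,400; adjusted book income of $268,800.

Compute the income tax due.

$39,818

Parallel minimum levy:
  Base (adjusted book income): $268,800
  Less exemption $34,000 → base $234,800
  $234,800 × 12% = $28,176

Regular income tax:
  $76,000 × 15% = $11,400
  $28,000 × 23% = $6,440
  $59,400 × 37% = $21,978
  → $39,818

$39,818 > $28,176, so the regular income tax governs.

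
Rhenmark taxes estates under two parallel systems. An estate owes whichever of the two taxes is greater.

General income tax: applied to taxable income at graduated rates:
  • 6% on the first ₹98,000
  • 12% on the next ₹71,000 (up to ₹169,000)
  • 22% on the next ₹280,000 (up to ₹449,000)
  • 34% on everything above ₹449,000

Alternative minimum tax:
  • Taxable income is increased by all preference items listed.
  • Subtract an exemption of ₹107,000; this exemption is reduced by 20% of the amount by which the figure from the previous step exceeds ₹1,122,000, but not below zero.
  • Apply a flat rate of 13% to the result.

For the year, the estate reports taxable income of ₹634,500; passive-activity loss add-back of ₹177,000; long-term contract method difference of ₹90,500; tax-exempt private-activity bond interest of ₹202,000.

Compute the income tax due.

Alternative minimum tax:
  Adjusted income: ₹634,500 + ₹177,000 + ₹90,500 + ₹202,000 = ₹1,104,000
  Exemption: ₹1,104,000 ≤ ₹1,122,000, so full ₹107,000 applies
  Base: ₹1,104,000 − ₹107,000 = ₹997,000
  ₹997,000 × 13% = ₹129,610

General income tax:
  ₹98,000 × 6% = ₹5,880
  ₹71,000 × 12% = ₹8,520
  ₹280,000 × 22% = ₹61,600
  ₹185,500 × 34% = ₹63,070
  → ₹139,070

₹139,070 > ₹129,610, so the general income tax governs.

₹139,070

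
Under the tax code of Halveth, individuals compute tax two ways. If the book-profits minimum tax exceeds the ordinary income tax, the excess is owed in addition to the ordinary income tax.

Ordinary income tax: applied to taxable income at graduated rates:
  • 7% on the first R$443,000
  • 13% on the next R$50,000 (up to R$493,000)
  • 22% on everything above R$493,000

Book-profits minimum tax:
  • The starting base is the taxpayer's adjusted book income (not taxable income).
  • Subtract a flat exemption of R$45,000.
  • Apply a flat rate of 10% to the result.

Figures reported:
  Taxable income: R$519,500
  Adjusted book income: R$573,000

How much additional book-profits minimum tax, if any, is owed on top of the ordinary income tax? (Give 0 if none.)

Book-profits minimum tax:
  Base (adjusted book income): R$573,000
  Less exemption R$45,000 → base R$528,000
  R$528,000 × 10% = R$52,800

Ordinary income tax:
  R$443,000 × 7% = R$31,010
  R$50,000 × 13% = R$6,500
  R$26,500 × 22% = R$5,830
  → R$43,340

Excess of book-profits minimum tax over ordinary income tax: R$52,800 − R$43,340 = R$9,460.

R$9,460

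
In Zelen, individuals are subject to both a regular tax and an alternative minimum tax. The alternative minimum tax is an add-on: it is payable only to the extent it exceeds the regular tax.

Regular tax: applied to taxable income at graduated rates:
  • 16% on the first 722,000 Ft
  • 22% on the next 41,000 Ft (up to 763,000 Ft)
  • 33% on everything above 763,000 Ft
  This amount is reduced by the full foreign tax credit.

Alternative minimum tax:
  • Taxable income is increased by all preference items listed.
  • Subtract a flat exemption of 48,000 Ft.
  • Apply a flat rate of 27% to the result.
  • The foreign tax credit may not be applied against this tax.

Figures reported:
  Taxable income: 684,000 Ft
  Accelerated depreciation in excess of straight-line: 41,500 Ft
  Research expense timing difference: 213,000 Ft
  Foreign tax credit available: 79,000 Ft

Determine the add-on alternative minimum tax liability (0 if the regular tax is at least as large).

209,995 Ft

Alternative minimum tax:
  Adjusted income: 684,000 Ft + 41,500 Ft + 213,000 Ft = 938,500 Ft
  Less exemption 48,000 Ft → base 890,500 Ft
  890,500 Ft × 27% = 240,435 Ft

Regular tax:
  684,000 Ft × 16% = 109,440 Ft
  Less foreign tax credit 79,000 Ft → 30,440 Ft

Excess of alternative minimum tax over regular tax: 240,435 Ft − 30,440 Ft = 209,995 Ft.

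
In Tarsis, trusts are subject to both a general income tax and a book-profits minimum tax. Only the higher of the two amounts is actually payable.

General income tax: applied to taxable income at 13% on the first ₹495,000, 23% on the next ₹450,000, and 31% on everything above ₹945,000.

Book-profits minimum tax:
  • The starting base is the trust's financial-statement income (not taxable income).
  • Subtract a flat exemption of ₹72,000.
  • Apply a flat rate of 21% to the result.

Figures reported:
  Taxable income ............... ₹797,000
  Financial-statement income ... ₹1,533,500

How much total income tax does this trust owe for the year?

₹306,915

Book-profits minimum tax:
  Base (financial-statement income): ₹1,533,500
  Less exemption ₹72,000 → base ₹1,461,500
  ₹1,461,500 × 21% = ₹306,915

General income tax:
  ₹495,000 × 13% = ₹64,350
  ₹302,000 × 23% = ₹69,460
  → ₹133,810

₹306,915 > ₹133,810, so the book-profits minimum tax is the binding amount.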